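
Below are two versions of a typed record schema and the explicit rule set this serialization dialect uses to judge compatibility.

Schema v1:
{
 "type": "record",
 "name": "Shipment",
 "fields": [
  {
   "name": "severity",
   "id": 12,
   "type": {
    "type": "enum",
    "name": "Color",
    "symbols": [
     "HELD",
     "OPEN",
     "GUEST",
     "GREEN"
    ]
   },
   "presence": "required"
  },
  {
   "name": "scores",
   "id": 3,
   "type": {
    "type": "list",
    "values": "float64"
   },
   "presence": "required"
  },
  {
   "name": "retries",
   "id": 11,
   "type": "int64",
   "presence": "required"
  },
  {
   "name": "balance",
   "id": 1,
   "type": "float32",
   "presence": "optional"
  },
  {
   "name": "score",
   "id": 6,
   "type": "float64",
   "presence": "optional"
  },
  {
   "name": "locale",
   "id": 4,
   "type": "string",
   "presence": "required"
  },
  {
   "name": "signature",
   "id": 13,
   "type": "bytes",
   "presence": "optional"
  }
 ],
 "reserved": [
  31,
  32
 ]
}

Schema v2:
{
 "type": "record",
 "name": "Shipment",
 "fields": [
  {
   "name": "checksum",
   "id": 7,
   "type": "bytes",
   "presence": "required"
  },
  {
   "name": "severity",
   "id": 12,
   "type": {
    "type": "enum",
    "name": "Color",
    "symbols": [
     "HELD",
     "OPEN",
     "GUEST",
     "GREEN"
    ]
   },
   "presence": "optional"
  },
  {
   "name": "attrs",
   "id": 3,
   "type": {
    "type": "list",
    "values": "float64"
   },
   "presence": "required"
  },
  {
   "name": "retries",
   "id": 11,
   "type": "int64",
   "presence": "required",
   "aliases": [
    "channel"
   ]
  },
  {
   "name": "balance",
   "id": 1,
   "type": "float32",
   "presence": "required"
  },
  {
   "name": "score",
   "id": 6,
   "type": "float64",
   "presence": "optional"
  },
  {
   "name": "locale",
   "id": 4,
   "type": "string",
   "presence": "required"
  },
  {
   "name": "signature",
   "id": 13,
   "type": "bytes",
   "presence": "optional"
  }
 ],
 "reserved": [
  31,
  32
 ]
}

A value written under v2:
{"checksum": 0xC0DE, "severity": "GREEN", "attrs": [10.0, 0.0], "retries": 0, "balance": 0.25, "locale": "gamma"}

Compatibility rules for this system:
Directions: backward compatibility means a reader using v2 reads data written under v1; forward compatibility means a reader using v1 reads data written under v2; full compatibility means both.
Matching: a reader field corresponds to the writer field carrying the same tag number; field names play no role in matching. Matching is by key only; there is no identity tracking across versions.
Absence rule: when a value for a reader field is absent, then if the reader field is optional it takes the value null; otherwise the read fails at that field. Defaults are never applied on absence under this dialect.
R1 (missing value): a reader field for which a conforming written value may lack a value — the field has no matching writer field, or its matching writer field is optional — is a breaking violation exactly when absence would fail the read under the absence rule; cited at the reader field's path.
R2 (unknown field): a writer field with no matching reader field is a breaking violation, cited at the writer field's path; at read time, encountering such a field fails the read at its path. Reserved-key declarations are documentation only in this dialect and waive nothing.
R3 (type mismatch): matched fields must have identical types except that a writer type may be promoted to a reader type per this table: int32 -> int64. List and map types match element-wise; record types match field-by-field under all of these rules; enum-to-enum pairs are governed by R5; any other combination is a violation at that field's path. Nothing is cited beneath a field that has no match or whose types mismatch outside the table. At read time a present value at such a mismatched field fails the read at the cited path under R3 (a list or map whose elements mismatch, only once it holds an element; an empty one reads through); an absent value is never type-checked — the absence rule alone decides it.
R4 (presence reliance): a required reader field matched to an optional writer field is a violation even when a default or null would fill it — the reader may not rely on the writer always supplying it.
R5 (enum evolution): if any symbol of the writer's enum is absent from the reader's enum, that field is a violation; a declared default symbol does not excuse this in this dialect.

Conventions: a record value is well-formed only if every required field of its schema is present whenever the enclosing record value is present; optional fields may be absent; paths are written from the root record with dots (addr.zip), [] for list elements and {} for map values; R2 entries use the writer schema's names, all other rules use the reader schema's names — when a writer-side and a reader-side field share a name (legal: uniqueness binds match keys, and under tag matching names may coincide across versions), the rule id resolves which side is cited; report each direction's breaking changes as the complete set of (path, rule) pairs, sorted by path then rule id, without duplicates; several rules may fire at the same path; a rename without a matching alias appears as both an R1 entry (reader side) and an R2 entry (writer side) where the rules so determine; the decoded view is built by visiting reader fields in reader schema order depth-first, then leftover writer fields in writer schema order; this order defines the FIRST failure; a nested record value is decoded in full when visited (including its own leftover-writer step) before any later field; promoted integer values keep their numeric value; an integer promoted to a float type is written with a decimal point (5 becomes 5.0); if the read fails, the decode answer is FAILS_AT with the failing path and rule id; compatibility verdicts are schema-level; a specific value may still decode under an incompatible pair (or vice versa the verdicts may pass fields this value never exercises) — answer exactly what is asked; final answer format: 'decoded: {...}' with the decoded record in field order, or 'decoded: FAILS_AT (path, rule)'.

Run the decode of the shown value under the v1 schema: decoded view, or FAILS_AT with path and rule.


decoded: FAILS_AT (checksum, R2)

in Shipment below, arrows point writer -> reader
decoding the Shipment value with the v1 reader:
  severity := "GREEN"
  scores := [10.0, 0.0] (from writer attrs)
  retries := 0
  balance := 0.25
  score := null (not supplied -> null)
  locale := "gamma"
  signature := null (not supplied -> null)
  read fails at checksum under R2 (unknown field)
  => FAILS_AT (checksum, R2)
the other Shipment changes do not affect what is asked:
  renamed field scores to attrs in record Shipment -> inert under this dialect — no rule fires on Shipment and the result does not move
  field balance in record Shipment: optional changed to required -> changes Shipment's schema-level verdicts only — the decode of this value is the same
  field severity in record Shipment: required changed to optional -> changes Shipment's schema-level verdicts only — the decode of this value is the same


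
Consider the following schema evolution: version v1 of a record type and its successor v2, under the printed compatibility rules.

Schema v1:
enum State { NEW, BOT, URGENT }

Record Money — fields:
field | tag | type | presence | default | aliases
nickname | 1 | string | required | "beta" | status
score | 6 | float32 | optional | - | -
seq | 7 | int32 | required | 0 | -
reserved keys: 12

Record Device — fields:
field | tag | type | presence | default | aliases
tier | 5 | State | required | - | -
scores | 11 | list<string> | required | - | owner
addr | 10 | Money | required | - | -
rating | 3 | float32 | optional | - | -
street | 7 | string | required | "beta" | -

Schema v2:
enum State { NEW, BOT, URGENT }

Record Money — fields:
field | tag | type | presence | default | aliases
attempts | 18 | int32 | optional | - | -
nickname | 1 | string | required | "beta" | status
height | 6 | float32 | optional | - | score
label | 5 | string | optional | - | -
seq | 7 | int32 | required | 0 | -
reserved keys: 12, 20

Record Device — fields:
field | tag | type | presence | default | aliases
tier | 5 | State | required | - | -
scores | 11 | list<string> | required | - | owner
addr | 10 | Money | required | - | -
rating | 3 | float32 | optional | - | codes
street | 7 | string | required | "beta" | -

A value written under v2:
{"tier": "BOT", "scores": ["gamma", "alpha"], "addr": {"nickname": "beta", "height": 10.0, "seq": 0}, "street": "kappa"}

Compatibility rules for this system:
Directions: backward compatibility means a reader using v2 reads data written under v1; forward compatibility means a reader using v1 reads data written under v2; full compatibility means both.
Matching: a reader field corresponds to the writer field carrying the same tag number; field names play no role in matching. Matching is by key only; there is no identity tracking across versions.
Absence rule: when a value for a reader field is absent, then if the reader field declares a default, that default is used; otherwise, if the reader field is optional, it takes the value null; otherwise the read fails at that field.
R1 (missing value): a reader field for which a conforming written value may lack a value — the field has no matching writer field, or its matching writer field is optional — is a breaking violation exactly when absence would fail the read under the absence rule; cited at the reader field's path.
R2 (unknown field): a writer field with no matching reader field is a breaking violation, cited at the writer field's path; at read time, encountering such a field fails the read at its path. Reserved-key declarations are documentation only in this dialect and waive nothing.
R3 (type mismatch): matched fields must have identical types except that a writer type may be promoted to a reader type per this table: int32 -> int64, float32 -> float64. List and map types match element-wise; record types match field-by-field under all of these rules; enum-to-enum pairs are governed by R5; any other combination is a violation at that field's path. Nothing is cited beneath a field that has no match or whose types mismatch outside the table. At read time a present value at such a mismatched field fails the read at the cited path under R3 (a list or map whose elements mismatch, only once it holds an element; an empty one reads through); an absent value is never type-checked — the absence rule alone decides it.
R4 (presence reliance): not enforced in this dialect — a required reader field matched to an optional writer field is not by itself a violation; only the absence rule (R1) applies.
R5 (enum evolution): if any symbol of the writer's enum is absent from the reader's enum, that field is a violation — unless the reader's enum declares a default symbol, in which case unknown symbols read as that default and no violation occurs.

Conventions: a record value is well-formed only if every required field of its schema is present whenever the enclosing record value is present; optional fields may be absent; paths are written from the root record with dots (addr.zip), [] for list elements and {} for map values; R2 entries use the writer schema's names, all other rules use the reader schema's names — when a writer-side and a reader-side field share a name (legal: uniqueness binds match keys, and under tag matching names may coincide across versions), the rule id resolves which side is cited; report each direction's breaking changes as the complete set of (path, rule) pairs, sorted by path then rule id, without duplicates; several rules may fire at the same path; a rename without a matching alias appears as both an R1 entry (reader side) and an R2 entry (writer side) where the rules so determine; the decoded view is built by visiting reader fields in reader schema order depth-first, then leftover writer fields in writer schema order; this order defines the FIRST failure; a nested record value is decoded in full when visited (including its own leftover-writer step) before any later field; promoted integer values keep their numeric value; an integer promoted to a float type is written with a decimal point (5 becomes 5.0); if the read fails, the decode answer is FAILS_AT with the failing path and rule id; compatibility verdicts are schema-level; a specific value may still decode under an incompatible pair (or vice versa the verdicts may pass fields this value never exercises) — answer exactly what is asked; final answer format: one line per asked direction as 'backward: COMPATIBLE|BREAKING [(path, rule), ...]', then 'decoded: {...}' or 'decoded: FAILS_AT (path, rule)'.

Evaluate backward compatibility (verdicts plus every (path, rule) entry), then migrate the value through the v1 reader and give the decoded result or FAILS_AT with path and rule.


arrows below run writer -> reader for Device
checking backward for Device: reader v2 against writer v1:
  tier: State -> State, writer required; from tier
  scores: list<string> -> list<string>, writer required; from scores
  addr: Money -> Money, writer required; from addr
  rating: float32 -> float32, writer optional; from rating
  street: string -> string, writer required; from street
  no writer field matches reader addr.attempts
  addr.nickname: string -> string, writer required; from addr.nickname
  addr.height: float32 -> float32, writer optional; from addr.score
  no writer field matches reader addr.label
  addr.seq: int32 -> int32, writer required; from addr.seq
  => no violations; backward on Device: COMPATIBLE
decode walk for Device under reader schema v1:
  tier := "BOT"
  scores := ["gamma", "alpha"]
  addr.nickname := "beta"
  addr.score := 10.0 (from writer height)
  addr.seq := 0
  rating := null (not supplied -> null)
  street := "kappa"
  => decoded: {"tier": "BOT", "scores": ["gamma", "alpha"], "addr": {"nickname": "beta", "score": 10.0, "seq": 0}, "rating": null, "street": "kappa"}
the other Device changes do not affect what is asked:
  added field attempts to record Money: optional int32, tag 18 (in v2 it sits immediately before nickname) -> its effect on Device is confined to the forward direction, not asked
  added field label to record Money: optional string, tag 5 (in v2 it sits immediately before seq) -> its effect on Device is confined to the forward direction, not asked
  renamed field score to height in record Money (alias score declared on the renamed field) -> inert for the asked Device verdict: nothing fires

backward: COMPATIBLE []; decoded: {"tier": "BOT", "scores": ["gamma", "alpha"], "addr": {"nickname": "beta", "score": 10.0, "seq": 0}, "rating": null, "street": "kappa"}


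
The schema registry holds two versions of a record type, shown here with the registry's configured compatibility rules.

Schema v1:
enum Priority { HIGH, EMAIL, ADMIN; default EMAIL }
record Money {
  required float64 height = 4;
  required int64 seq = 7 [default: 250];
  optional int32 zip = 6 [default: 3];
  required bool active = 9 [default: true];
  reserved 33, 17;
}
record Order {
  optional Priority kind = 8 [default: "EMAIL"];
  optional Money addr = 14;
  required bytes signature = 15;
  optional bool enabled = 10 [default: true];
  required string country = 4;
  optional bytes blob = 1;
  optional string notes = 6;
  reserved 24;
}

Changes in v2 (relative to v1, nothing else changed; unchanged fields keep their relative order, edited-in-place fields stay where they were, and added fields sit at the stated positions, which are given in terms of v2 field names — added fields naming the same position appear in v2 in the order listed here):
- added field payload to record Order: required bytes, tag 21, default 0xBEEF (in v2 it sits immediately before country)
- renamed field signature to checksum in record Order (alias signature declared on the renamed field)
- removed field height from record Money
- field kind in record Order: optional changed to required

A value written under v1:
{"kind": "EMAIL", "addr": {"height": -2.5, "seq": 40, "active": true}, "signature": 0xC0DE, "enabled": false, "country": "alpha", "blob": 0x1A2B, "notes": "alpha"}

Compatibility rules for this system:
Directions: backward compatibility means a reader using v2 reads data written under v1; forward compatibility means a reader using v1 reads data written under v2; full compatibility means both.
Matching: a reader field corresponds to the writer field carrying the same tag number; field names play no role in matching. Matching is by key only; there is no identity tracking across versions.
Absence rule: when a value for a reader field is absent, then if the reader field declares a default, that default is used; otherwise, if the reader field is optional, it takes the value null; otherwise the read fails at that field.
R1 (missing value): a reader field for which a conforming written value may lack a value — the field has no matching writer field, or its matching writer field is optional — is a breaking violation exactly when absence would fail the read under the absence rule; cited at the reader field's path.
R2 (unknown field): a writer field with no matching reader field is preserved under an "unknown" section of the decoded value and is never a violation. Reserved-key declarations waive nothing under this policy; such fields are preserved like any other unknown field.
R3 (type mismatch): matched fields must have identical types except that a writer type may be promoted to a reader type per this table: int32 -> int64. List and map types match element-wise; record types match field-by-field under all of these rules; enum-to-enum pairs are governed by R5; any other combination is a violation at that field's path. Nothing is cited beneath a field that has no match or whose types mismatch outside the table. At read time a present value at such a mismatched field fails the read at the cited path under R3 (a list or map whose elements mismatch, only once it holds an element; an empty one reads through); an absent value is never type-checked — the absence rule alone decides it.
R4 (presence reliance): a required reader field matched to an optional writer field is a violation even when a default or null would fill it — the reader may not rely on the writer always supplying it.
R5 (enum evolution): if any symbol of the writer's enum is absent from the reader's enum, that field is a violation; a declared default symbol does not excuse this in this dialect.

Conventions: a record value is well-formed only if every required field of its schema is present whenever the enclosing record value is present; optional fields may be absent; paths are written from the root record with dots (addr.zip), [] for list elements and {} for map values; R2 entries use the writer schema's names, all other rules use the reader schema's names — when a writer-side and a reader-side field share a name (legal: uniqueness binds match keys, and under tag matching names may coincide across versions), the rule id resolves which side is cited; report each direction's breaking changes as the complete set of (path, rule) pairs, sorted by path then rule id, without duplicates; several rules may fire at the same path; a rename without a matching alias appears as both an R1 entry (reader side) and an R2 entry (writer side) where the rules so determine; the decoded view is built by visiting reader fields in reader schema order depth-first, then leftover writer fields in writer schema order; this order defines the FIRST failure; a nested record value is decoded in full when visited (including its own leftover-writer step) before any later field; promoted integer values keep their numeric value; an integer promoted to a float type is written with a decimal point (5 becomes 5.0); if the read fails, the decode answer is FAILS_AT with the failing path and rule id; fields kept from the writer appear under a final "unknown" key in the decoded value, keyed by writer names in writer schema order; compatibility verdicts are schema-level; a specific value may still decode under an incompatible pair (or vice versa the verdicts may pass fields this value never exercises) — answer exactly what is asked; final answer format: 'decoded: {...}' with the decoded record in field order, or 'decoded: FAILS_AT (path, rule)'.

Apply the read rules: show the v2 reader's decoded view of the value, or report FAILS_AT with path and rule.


decoded: {"kind": "EMAIL", "addr": {"seq": 40, "zip": 3, "active": true, "unknown": {"height": -2.5}}, "checksum": 0xC0DE, "enabled": false, "payload": 0xBEEF, "country": "alpha", "blob": 0x1A2B, "notes": "alpha"}

the writer's type comes first in each Order pair
decode walk for Order under reader schema v2:
  kind := "EMAIL"
  addr.seq := 40
  addr.zip := 3 (no value, default fills)
  addr.active := true
  writer addr.height: kept under "unknown"
  checksum := 0xC0DE (from writer signature)
  enabled := false
  payload := 0xBEEF (no value, default fills)
  country := "alpha"
  blob := 0x1A2B
  notes := "alpha"
  => decoded: {"kind": "EMAIL", "addr": {"seq": 40, "zip": 3, "active": true, "unknown": {"height": -2.5}}, "checksum": 0xC0DE, "enabled": false, "payload": 0xBEEF, "country": "alpha", "blob": 0x1A2B, "notes": "alpha"}
diffs on Order not affecting the asked answer:
  field kind in record Order: optional changed to required -> changes Order's schema-level verdicts only — the decode of this value is the same


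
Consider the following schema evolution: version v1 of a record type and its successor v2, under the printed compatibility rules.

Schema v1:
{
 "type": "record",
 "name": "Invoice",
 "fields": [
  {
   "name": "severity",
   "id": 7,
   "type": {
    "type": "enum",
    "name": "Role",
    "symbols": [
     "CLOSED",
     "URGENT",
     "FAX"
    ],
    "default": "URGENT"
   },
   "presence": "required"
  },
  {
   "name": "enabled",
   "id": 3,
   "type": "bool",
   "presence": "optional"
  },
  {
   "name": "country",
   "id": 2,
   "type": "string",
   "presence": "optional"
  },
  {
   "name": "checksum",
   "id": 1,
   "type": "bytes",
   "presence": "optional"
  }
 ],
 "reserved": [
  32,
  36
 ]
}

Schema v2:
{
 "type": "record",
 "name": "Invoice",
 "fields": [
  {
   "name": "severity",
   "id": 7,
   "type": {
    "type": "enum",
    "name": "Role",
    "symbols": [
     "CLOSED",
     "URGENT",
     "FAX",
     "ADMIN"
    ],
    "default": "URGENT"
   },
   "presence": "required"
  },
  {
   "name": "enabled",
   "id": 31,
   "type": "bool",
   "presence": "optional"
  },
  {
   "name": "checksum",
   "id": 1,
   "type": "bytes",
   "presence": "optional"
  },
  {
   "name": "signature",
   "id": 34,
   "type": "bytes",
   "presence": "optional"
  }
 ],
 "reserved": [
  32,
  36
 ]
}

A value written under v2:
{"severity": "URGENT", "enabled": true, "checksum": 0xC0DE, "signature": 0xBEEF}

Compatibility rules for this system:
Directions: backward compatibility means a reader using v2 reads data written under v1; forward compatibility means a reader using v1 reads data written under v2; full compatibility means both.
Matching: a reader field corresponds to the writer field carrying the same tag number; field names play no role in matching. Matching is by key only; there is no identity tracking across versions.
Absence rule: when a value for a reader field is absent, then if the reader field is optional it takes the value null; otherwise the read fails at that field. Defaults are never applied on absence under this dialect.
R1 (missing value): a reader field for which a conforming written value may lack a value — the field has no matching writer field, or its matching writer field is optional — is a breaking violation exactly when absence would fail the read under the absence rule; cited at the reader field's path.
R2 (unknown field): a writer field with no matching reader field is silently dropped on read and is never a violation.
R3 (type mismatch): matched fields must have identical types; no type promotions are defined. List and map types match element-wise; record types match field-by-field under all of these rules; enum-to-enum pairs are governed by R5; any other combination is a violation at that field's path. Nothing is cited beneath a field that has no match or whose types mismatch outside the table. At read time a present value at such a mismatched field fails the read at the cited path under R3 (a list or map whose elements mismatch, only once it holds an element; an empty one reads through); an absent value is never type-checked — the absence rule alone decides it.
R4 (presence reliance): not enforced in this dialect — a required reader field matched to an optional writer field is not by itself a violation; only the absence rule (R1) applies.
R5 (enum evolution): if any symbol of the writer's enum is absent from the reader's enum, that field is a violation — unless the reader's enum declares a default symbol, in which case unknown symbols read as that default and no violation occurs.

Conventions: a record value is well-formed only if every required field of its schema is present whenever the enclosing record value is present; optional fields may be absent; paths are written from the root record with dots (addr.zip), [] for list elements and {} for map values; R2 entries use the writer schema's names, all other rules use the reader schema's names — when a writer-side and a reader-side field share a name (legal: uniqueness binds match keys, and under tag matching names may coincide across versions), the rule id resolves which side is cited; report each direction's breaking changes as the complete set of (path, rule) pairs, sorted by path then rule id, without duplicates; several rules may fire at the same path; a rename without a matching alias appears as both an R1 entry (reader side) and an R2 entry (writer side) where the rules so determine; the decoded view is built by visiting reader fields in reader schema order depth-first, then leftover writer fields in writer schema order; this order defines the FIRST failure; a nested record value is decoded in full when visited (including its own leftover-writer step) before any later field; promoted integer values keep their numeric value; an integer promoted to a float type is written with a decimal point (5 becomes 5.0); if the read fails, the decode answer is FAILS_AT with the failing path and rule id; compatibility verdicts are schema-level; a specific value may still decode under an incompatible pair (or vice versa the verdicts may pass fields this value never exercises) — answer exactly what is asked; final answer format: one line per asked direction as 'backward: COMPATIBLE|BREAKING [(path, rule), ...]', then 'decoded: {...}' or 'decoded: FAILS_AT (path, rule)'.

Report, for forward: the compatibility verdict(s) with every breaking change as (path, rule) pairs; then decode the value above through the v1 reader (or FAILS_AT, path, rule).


in Invoice below, arrows point writer -> reader
forward for Invoice (reader v1, writer v2):
  severity: Role -> Role, writer required; from severity
  enabled: no writer-side match
  country: no writer-side match
  checksum: bytes -> bytes, writer optional; from checksum
  writer field enabled has no reader counterpart
  writer field signature has no reader counterpart
  => forward: COMPATIBLE
migrating the Invoice value to v1:
  severity := "URGENT"
  enabled := null (missing; optional => null)
  country := null (missing; optional => null)
  checksum := 0xC0DE
  writer enabled: no reader field; dropped
  writer signature: no reader field; dropped
  => decoded: {"severity": "URGENT", "enabled": null, "country": null, "checksum": 0xC0DE}
remaining Invoice differences; none change what is asked:
  added field signature to record Invoice: optional bytes, tag 34 (in v2 it sits last) -> inert for the asked Invoice verdict: nothing fires
  removed field country from record Invoice -> inert for the asked Invoice verdict: nothing fires
  enum Role (field severity in record Invoice): symbol ADMIN added -> inert for the asked Invoice verdict: nothing fires

forward: COMPATIBLE []; decoded: {"severity": "URGENT", "enabled": null, "country": null, "checksum": 0xC0DE}


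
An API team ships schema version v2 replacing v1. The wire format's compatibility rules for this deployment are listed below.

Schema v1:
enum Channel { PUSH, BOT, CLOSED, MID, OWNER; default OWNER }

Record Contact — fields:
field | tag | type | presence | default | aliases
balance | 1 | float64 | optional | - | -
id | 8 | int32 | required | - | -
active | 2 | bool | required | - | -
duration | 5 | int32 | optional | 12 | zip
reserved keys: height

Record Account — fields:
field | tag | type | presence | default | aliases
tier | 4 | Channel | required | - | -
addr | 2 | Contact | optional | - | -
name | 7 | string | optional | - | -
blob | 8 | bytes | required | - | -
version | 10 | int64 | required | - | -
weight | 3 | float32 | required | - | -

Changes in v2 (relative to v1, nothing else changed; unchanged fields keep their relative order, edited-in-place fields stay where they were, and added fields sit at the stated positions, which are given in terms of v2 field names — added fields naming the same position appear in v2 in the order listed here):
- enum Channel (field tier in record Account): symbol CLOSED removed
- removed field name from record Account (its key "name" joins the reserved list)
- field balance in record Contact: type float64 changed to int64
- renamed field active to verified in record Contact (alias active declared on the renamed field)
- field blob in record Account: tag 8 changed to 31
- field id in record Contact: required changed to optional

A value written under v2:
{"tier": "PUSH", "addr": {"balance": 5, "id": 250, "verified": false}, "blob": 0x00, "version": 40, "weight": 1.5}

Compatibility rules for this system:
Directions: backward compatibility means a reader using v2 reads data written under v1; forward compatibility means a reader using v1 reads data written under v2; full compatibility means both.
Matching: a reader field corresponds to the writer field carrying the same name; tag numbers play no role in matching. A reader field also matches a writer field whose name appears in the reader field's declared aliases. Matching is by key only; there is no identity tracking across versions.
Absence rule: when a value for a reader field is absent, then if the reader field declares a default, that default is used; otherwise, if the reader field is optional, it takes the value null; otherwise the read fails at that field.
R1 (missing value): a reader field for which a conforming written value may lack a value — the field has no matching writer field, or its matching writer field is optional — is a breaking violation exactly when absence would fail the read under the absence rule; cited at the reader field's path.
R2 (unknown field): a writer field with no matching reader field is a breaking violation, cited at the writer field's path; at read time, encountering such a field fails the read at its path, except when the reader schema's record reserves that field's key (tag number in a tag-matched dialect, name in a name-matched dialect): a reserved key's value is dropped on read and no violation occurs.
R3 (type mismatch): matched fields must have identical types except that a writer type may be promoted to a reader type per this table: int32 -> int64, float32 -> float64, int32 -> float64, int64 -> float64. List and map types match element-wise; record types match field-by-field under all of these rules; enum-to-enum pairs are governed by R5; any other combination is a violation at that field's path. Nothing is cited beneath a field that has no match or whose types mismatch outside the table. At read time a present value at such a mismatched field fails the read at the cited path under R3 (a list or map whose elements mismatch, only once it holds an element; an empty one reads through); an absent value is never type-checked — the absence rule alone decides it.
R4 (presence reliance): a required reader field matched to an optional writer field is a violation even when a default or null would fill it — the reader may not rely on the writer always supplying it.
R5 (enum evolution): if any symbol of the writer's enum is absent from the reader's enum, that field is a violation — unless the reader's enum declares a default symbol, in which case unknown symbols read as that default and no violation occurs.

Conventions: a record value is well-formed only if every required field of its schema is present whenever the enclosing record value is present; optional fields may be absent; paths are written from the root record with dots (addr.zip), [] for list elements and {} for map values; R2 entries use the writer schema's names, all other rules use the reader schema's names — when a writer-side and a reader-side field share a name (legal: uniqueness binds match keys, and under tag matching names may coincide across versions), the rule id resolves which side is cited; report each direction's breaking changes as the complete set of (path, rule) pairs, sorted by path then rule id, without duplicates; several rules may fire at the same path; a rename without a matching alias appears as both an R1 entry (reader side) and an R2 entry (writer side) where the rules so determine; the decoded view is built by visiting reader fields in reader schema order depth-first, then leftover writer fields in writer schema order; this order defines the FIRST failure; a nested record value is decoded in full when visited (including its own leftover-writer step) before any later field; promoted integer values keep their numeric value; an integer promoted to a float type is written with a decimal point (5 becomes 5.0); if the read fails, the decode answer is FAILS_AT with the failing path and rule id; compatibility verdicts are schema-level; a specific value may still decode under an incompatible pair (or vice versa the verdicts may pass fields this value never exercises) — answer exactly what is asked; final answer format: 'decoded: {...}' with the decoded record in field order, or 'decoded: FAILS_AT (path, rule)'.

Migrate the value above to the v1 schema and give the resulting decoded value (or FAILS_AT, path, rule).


decoded: FAILS_AT (addr.active, R1)

in Account below, arrows point writer -> reader
decode walk for Account under reader schema v1:
  tier := "PUSH"
  addr.balance := 5.0 (int64 -> float64)
  addr.id := 250
  read fails at addr.active under R1 (no fill)
  => FAILS_AT (addr.active, R1)
ruling out the remaining Account differences:
  enum Channel (field tier in record Account): symbol CLOSED removed -> fires no rule on Account under this dialect and leaves the result unchanged
  removed field name from record Account (its key "name" joins the reserved list) -> fires no rule on Account under this dialect and leaves the result unchanged
  field balance in record Contact: type float64 changed to int64 -> changes Account's schema-level verdicts only — the decode of this value is the same
  field blob in record Account: tag 8 changed to 31 -> fires no rule on Account under this dialect and leaves the result unchanged
  field id in record Contact: required changed to optional -> changes Account's schema-level verdicts only — the decode of this value is the same


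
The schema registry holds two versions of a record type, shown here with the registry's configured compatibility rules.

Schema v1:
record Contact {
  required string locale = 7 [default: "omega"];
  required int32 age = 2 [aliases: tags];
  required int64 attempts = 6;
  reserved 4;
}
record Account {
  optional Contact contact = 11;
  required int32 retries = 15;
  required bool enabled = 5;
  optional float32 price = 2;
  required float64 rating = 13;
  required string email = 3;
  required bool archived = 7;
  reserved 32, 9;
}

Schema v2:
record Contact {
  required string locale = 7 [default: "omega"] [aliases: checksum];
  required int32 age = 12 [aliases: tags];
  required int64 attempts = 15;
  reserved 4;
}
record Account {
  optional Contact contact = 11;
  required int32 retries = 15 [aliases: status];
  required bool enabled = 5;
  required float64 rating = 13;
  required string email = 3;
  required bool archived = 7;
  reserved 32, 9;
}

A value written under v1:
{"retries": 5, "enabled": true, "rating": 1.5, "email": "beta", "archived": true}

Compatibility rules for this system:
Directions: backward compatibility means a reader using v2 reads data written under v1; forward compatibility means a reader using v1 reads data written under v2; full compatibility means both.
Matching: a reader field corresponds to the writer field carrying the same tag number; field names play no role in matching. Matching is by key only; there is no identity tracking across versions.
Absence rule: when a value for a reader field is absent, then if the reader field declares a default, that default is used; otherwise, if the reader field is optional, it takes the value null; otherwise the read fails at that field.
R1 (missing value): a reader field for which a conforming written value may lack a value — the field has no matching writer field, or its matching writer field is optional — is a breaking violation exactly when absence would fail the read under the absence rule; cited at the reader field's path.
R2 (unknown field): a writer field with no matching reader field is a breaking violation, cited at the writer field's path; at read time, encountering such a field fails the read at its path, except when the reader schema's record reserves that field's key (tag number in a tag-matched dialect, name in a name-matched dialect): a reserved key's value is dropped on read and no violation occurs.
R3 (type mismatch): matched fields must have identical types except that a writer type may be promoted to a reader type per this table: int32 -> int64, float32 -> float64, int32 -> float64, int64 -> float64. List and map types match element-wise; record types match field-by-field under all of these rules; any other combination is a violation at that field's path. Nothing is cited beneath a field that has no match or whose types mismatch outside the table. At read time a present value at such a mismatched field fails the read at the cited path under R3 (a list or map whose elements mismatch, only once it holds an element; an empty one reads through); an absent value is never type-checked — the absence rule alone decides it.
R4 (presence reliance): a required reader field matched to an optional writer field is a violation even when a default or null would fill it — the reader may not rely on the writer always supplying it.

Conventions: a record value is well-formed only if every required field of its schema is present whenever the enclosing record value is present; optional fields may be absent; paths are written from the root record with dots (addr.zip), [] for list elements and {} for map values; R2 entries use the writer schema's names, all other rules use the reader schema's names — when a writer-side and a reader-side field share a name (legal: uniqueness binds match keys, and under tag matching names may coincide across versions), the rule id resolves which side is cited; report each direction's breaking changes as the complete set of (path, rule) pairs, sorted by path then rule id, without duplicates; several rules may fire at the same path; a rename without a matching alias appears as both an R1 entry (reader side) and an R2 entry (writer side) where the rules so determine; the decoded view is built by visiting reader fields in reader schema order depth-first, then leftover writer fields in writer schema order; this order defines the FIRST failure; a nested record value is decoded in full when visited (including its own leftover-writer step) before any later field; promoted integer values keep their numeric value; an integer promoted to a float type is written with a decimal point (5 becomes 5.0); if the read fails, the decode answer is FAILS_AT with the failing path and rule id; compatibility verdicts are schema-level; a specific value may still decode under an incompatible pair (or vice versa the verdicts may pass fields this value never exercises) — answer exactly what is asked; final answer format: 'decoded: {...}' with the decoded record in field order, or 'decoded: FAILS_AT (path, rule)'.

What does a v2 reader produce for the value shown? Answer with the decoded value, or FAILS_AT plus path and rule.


the writer's type comes first in each Account pair
migrating the Account value to v2:
  contact := null (absent, optional -> null)
  retries := 5
  enabled := true
  rating := 1.5
  email := "beta"
  archived := true
  => decoded: {"contact": null, "retries": 5, "enabled": true, "rating": 1.5, "email": "beta", "archived": true}
ruling out the remaining Account differences:
  field attempts in record Contact: tag 6 changed to 15 -> changes Account's schema-level verdicts only — the decode of this value is the same
  field age in record Contact: tag 2 changed to 12 -> changes Account's schema-level verdicts only — the decode of this value is the same

decoded: {"contact": null, "retries": 5, "enabled": true, "rating": 1.5, "email": "beta", "archived": true}
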